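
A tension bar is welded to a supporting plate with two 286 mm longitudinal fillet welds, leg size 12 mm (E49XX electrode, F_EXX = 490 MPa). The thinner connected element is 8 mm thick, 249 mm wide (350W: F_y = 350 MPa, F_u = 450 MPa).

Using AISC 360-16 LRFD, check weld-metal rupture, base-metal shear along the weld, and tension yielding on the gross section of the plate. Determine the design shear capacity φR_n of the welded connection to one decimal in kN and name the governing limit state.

Weld metal: throat = 0.707×12 = 8.484 mm, L = 2×286 = 572 mm. φR_n = 0.75 × 0.6 × 490 × 8.484 × 572 = 1070.1 kN.
Base metal shear (8 mm plate): yield φR_n = 1.0×0.6×350×8×572 = 961.0 kN; rupture φR_n = 0.75×0.6×450×8×572 = 926.6 kN; take 926.6 kN (rupture).
Tension yield (gross): A_g = 249×8 = 1992 mm². φR_n = 0.90 × 350 × 1992 = 627.5 kN.
Governing: min(1070.1, 926.6, 627.5) = 627.5 kN → gross-section yield.

627.5 kN (gross-section yield governs)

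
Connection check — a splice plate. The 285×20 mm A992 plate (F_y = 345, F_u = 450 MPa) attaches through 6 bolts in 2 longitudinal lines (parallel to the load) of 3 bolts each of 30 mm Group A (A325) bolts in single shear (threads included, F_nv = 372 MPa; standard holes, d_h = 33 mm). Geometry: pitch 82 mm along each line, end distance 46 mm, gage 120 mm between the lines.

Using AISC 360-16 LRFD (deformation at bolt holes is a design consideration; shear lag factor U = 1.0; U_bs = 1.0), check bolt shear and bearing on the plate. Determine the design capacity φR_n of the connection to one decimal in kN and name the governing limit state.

Bolt shear: A_b = π(30)²/4 = 706.86 mm². φR_n = 0.75 × 372 × 706.86 × 6 × 1 = 1183.3 kN.
Bearing (20 mm plate, F_u = 450 MPa): end bolts L_c = 46 − 33/2 = 29.5, R_n = min(1.2×29.5×20×450, 2.4×30×20×450) = 318.6 kN/bolt; interior L_c = 82 − 33 = 49, R_n = 529.2 kN/bolt. φR_n = 0.75 × (2×318.6 + 4×529.2) = 2065.5 kN.
Governing: min(1183.3, 2065.5) = 1183.3 kN → bolt shear.

1183.3 kN (bolt shear governs)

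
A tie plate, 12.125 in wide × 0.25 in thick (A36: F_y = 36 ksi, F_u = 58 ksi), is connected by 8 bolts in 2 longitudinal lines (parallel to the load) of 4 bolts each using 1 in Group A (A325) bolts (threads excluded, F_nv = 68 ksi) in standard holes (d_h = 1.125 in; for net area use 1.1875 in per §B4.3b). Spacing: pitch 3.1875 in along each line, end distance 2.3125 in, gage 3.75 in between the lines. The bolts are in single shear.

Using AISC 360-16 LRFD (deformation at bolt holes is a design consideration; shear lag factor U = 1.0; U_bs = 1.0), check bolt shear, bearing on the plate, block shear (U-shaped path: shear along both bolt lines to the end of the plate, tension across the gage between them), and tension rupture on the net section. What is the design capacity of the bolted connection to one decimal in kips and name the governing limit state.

106.0 kips (net-section rupture governs)

Bolt shear: A_b = π(1)²/4 = 0.7854 in². φR_n = 0.75 × 68 × 0.7854 × 8 × 1 = 320.4 kips.
Bearing (0.25 in plate, F_u = 58 ksi): end bolts L_c = 2.3125 − 1.125/2 = 1.75, R_n = min(1.2×1.75×0.25×58, 2.4×1×0.25×58) = 30.45 kips/bolt; interior L_c = 3.1875 − 1.125 = 2.0625, R_n = 34.8 kips/bolt. φR_n = 0.75 × (2×30.45 + 6×34.8) = 202.3 kips.
Block shear: shear path 2×[2.3125+3×3.1875] = 2×11.875 in, A_gv = 5.9375, A_nv = 2×(11.875 − 3.5×1.1875)×0.25 = 3.8594 in²; tension across gage: (3.75 − 1×1.1875)×0.25 = 0.64063 in². R_n = min(0.6×58×3.8594, 0.6×36×5.9375) + 1.0×58×0.64063 = min(134.31, 128.25) + 37.157 = 165.41 kips. φR_n = 0.75 × 165.41 = 124.1 kips.
Tension rupture (net): A_n = (12.125 − 2×1.1875)×0.25 = 2.4375 in² (U = 1.0, A_e = A_n). φR_n = 0.75 × 58 × 2.4375 = 106.0 kips.
Governing: min(320.4, 202.3, 124.1, 106.0) = 106.0 kips → net-section rupture.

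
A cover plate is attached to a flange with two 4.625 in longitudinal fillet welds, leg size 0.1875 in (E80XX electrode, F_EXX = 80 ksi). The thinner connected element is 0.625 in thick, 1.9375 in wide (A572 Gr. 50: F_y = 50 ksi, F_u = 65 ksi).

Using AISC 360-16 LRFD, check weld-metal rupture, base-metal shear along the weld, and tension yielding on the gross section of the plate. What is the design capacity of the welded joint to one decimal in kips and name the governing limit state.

Weld metal: throat = 0.707×0.1875 = 0.13256 in, L = 2×4.625 = 9.25 in. φR_n = 0.75 × 0.6 × 80 × 0.13256 × 9.25 = 44.1 kips.
Base metal shear (0.625 in plate): yield φR_n = 1.0×0.6×50×0.625×9.25 = 173.4 kips; rupture φR_n = 0.75×0.6×65×0.625×9.25 = 169.1 kips; take 169.1 kips (rupture).
Tension yield (gross): A_g = 1.9375×0.625 = 1.2109 in². φR_n = 0.90 × 50 × 1.2109 = 54.5 kips.
Governing: min(44.1, 169.1, 54.5) = 44.1 kips → weld metal.

44.1 kips (weld metal governs)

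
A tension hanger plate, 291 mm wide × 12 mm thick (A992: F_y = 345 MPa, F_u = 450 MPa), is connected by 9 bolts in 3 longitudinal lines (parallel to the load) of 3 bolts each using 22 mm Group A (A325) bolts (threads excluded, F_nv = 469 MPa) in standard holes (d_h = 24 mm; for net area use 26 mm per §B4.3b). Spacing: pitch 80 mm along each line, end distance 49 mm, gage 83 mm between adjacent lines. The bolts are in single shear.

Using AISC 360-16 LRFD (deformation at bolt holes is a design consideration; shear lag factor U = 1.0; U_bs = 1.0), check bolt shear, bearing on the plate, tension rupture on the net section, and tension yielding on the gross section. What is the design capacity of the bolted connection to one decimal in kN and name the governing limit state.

Bolt shear: A_b = π(22)²/4 = 380.13 mm². φR_n = 0.75 × 469 × 380.13 × 9 × 1 = 1203.4 kN.
Bearing (12 mm plate, F_u = 450 MPa): end bolts L_c = 49 − 24/2 = 37, R_n = min(1.2×37×12×450, 2.4×22×12×450) = 239.76 kN/bolt; interior L_c = 80 − 24 = 56, R_n = 285.12 kN/bolt. φR_n = 0.75 × (3×239.76 + 6×285.12) = 1822.5 kN.
Tension rupture (net): A_n = (291 − 3×26)×12 = 2556 mm² (U = 1.0, A_e = A_n). φR_n = 0.75 × 450 × 2556 = 862.7 kN.
Tension yield (gross): A_g = 291×12 = 3492 mm². φR_n = 0.90 × 345 × 3492 = 1084.3 kN.
Governing: min(1203.4, 1822.5, 862.7, 1084.3) = 862.7 kN → net-section rupture.

862.7 kN (net-section rupture governs)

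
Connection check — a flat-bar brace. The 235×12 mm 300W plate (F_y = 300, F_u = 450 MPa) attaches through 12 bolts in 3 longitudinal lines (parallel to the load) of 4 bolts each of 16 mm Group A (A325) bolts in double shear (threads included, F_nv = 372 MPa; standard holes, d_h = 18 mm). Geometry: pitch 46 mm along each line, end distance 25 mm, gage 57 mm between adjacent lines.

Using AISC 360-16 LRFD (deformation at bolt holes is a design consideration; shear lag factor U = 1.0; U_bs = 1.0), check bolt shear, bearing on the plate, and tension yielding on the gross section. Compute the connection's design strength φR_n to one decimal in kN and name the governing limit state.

Bolt shear: A_b = π(16)²/4 = 201.06 mm². φR_n = 0.75 × 372 × 201.06 × 12 × 2 = 1346.3 kN.
Bearing (12 mm plate, F_u = 450 MPa): end bolts L_c = 25 − 18/2 = 16, R_n = min(1.2×16×12×450, 2.4×16×12×450) = 103.68 kN/bolt; interior L_c = 46 − 18 = 28, R_n = 181.44 kN/bolt. φR_n = 0.75 × (3×103.68 + 9×181.44) = 1458.0 kN.
Tension yield (gross): A_g = 235×12 = 2820 mm². φR_n = 0.90 × 300 × 2820 = 761.4 kN.
Governing: min(1346.3, 1458.0, 761.4) = 761.4 kN → gross-section yield.

761.4 kN (gross-section yield governs)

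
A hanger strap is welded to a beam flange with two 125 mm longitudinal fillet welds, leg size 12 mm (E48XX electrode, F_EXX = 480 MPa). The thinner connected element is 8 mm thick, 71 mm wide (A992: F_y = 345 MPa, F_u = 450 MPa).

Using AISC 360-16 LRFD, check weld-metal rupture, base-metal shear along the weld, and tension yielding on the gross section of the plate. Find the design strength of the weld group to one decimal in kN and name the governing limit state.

176.4 kN (gross-section yield governs)

Weld metal: throat = 0.707×12 = 8.484 mm, L = 2×125 = 250 mm. φR_n = 0.75 × 0.6 × 480 × 8.484 × 250 = 458.1 kN.
Base metal shear (8 mm plate): yield φR_n = 1.0×0.6×345×8×250 = 414.0 kN; rupture φR_n = 0.75×0.6×450×8×250 = 405.0 kN; take 405.0 kN (rupture).
Tension yield (gross): A_g = 71×8 = 568 mm². φR_n = 0.90 × 345 × 568 = 176.4 kN.
Governing: min(458.1, 405.0, 176.4) = 176.4 kN → gross-section yield.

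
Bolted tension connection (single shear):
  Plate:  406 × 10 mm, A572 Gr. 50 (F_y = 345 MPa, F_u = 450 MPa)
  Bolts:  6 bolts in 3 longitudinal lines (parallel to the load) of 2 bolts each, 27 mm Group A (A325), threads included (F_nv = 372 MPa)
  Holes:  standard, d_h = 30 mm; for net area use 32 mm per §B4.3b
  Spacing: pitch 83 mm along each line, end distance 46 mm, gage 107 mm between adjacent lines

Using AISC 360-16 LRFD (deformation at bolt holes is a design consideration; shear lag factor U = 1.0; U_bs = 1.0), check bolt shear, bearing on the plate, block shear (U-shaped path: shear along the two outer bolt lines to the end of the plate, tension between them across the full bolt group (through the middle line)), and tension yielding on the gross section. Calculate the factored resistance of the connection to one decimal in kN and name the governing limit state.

834.3 kN (block shear governs)

Bolt shear: A_b = π(27)²/4 = 572.56 mm². φR_n = 0.75 × 372 × 572.56 × 6 × 1 = 958.5 kN.
Bearing (10 mm plate, F_u = 450 MPa): end bolts L_c = 46 − 30/2 = 31, R_n = min(1.2×31×10×450, 2.4×27×10×450) = 167.4 kN/bolt; interior L_c = 83 − 30 = 53, R_n = 286.2 kN/bolt. φR_n = 0.75 × (3×167.4 + 3×286.2) = 1020.6 kN.
Block shear: shear path 2×[46+1×83] = 2×129 mm, A_gv = 2580, A_nv = 2×(129 − 1.5×32)×10 = 1620 mm²; tension across gage: (214 − 2×32)×10 = 1500 mm². R_n = min(0.6×450×1620, 0.6×345×2580) + 1.0×450×1500 = min(437.4, 534.06) + 675 = 1112.4 kN. φR_n = 0.75 × 1112.4 = 834.3 kN.
Tension yield (gross): A_g = 406×10 = 4060 mm². φR_n = 0.90 × 345 × 4060 = 1260.6 kN.
Governing: min(958.5, 1020.6, 834.3, 1260.6) = 834.3 kN → block shear.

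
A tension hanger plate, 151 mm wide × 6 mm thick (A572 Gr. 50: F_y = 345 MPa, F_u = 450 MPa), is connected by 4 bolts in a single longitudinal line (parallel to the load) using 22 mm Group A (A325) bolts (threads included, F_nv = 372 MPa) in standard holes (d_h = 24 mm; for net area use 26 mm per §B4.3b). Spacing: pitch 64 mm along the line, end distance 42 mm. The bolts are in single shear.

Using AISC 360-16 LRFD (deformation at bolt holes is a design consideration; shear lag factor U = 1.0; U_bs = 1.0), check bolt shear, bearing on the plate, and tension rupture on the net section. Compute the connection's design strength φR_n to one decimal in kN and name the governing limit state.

Bolt shear: A_b = π(22)²/4 = 380.13 mm². φR_n = 0.75 × 372 × 380.13 × 4 × 1 = 424.2 kN.
Bearing (6 mm plate, F_u = 450 MPa): end bolts L_c = 42 − 24/2 = 30, R_n = min(1.2×30×6×450, 2.4×22×6×450) = 97.2 kN/bolt; interior L_c = 64 − 24 = 40, R_n = 129.6 kN/bolt. φR_n = 0.75 × (1×97.2 + 3×129.6) = 364.5 kN.
Tension rupture (net): A_n = (151 − 1×26)×6 = 750 mm² (U = 1.0, A_e = A_n). φR_n = 0.75 × 450 × 750 = 253.1 kN.
Governing: min(424.2, 364.5, 253.1) = 253.1 kN → net-section rupture.

253.1 kN (net-section rupture governs)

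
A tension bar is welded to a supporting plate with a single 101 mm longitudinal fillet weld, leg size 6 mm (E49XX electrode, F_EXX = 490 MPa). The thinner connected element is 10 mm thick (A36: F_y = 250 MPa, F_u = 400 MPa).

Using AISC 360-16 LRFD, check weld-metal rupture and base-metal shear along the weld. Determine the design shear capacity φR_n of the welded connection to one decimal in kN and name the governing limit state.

94.5 kN (weld metal governs)

Weld metal: throat = 0.707×6 = 4.242 mm, L = 101 mm. φR_n = 0.75 × 0.6 × 490 × 4.242 × 101 = 94.5 kN.
Base metal shear (10 mm plate): yield φR_n = 1.0×0.6×250×10×101 = 151.5 kN; rupture φR_n = 0.75×0.6×400×10×101 = 181.8 kN; take 151.5 kN (yield).
Governing: min(94.5, 151.5) = 94.5 kN → weld metal.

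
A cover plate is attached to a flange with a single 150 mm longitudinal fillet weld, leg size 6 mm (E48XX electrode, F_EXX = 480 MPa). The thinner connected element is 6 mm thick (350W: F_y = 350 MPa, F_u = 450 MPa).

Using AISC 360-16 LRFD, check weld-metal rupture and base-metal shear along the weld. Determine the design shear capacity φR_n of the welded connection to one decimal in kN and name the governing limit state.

137.4 kN (weld metal governs)

Weld metal: throat = 0.707×6 = 4.242 mm, L = 150 mm. φR_n = 0.75 × 0.6 × 480 × 4.242 × 150 = 137.4 kN.
Base metal shear (6 mm plate): yield φR_n = 1.0×0.6×350×6×150 = 189.0 kN; rupture φR_n = 0.75×0.6×450×6×150 = 182.3 kN; take 182.3 kN (rupture).
Governing: min(137.4, 182.3) = 137.4 kN → weld metal.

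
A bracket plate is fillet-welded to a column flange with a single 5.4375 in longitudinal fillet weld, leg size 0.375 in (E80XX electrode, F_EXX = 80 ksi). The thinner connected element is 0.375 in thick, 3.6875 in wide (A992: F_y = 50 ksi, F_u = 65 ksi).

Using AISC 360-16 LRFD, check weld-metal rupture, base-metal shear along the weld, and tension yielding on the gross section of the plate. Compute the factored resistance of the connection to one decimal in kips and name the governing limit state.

Weld metal: throat = 0.707×0.375 = 0.26513 in, L = 5.4375 in. φR_n = 0.75 × 0.6 × 80 × 0.26513 × 5.4375 = 51.9 kips.
Base metal shear (0.375 in plate): yield φR_n = 1.0×0.6×50×0.375×5.4375 = 61.2 kips; rupture φR_n = 0.75×0.6×65×0.375×5.4375 = 59.6 kips; take 59.6 kips (rupture).
Tension yield (gross): A_g = 3.6875×0.375 = 1.3828 in². φR_n = 0.90 × 50 × 1.3828 = 62.2 kips.
Governing: min(51.9, 59.6, 62.2) = 51.9 kips → weld metal.

51.9 kips (weld metal governs)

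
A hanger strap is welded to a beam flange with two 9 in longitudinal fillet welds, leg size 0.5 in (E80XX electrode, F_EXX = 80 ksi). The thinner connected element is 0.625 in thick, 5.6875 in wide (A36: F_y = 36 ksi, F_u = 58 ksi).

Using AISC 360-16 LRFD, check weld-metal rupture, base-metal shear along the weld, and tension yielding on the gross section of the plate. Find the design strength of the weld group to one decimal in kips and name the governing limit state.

115.2 kips (gross-section yield governs)

Weld metal: throat = 0.707×0.5 = 0.3535 in, L = 2×9 = 18 in. φR_n = 0.75 × 0.6 × 80 × 0.3535 × 18 = 229.1 kips.
Base metal shear (0.625 in plate): yield φR_n = 1.0×0.6×36×0.625×18 = 243.0 kips; rupture φR_n = 0.75×0.6×58×0.625×18 = 293.6 kips; take 243.0 kips (yield).
Tension yield (gross): A_g = 5.6875×0.625 = 3.5547 in². φR_n = 0.90 × 36 × 3.5547 = 115.2 kips.
Governing: min(229.1, 243.0, 115.2) = 115.2 kips → gross-section yield.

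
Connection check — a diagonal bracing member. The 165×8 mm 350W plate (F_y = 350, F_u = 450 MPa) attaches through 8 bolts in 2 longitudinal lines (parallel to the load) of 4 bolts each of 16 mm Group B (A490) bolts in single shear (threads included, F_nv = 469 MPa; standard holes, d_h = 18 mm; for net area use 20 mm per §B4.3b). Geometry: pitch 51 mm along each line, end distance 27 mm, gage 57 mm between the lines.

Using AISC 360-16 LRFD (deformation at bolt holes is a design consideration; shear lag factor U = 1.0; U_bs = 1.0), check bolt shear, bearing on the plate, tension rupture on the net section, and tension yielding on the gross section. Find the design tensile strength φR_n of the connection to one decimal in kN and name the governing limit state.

337.5 kN (net-section rupture governs)

Bolt shear: A_b = π(16)²/4 = 201.06 mm². φR_n = 0.75 × 469 × 201.06 × 8 × 1 = 565.8 kN.
Bearing (8 mm plate, F_u = 450 MPa): end bolts L_c = 27 − 18/2 = 18, R_n = min(1.2×18×8×450, 2.4×16×8×450) = 77.76 kN/bolt; interior L_c = 51 − 18 = 33, R_n = 138.24 kN/bolt. φR_n = 0.75 × (2×77.76 + 6×138.24) = 738.7 kN.
Tension rupture (net): A_n = (165 − 2×20)×8 = 1000 mm² (U = 1.0, A_e = A_n). φR_n = 0.75 × 450 × 1000 = 337.5 kN.
Tension yield (gross): A_g = 165×8 = 1320 mm². φR_n = 0.90 × 350 × 1320 = 415.8 kN.
Governing: min(565.8, 738.7, 337.5, 415.8) = 337.5 kN → net-section rupture.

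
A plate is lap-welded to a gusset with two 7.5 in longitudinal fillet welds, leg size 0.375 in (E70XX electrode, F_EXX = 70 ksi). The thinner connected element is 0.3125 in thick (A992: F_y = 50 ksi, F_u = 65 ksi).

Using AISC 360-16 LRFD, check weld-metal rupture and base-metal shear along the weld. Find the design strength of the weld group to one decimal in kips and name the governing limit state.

Weld metal: throat = 0.707×0.375 = 0.26513 in, L = 2×7.5 = 15 in. φR_n = 0.75 × 0.6 × 70 × 0.26513 × 15 = 125.3 kips.
Base metal shear (0.3125 in plate): yield φR_n = 1.0×0.6×50×0.3125×15 = 140.6 kips; rupture φR_n = 0.75×0.6×65×0.3125×15 = 137.1 kips; take 137.1 kips (rupture).
Governing: min(125.3, 137.1) = 125.3 kips → weld metal.

125.3 kips (weld metal governs)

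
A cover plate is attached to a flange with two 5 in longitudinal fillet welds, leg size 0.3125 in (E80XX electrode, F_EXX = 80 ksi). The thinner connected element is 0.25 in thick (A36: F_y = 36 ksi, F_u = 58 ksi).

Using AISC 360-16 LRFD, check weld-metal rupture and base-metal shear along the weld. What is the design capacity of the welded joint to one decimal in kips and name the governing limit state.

Weld metal: throat = 0.707×0.3125 = 0.22094 in, L = 2×5 = 10 in. φR_n = 0.75 × 0.6 × 80 × 0.22094 × 10 = 79.5 kips.
Base metal shear (0.25 in plate): yield φR_n = 1.0×0.6×36×0.25×10 = 54.0 kips; rupture φR_n = 0.75×0.6×58×0.25×10 = 65.3 kips; take 54.0 kips (yield).
Governing: min(79.5, 54.0) = 54.0 kips → base-metal shear.

54.0 kips (base-metal shear governs)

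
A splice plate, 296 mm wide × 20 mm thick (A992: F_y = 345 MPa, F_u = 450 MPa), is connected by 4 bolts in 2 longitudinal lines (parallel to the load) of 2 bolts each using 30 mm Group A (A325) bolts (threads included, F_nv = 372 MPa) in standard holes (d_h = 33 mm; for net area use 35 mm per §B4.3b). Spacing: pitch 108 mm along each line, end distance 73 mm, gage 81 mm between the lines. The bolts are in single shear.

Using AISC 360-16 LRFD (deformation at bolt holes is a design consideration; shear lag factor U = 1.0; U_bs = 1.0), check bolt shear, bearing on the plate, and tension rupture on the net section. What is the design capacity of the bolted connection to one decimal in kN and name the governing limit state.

Bolt shear: A_b = π(30)²/4 = 706.86 mm². φR_n = 0.75 × 372 × 706.86 × 4 × 1 = 788.9 kN.
Bearing (20 mm plate, F_u = 450 MPa): end bolts L_c = 73 − 33/2 = 56.5, R_n = min(1.2×56.5×20×450, 2.4×30×20×450) = 610.2 kN/bolt; interior L_c = 108 − 33 = 75, R_n = 648 kN/bolt. φR_n = 0.75 × (2×610.2 + 2×648) = 1887.3 kN.
Tension rupture (net): A_n = (296 − 2×35)×20 = 4520 mm² (U = 1.0, A_e = A_n). φR_n = 0.75 × 450 × 4520 = 1525.5 kN.
Governing: min(788.9, 1887.3, 1525.5) = 788.9 kN → bolt shear.

788.9 kN (bolt shear governs)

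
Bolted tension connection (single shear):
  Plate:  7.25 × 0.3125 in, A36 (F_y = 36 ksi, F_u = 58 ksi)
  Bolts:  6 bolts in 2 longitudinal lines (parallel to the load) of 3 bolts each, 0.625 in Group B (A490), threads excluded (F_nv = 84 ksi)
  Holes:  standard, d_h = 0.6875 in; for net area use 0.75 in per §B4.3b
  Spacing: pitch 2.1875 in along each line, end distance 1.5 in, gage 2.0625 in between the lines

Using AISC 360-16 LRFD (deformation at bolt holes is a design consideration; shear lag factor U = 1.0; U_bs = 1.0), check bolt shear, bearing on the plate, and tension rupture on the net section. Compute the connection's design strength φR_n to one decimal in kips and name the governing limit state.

Bolt shear: A_b = π(0.625)²/4 = 0.3068 in². φR_n = 0.75 × 84 × 0.3068 × 6 × 1 = 116.0 kips.
Bearing (0.3125 in plate, F_u = 58 ksi): end bolts L_c = 1.5 − 0.6875/2 = 1.15625, R_n = min(1.2×1.15625×0.3125×58, 2.4×0.625×0.3125×58) = 25.148 kips/bolt; interior L_c = 2.1875 − 0.6875 = 1.5, R_n = 27.188 kips/bolt. φR_n = 0.75 × (2×25.148 + 4×27.188) = 119.3 kips.
Tension rupture (net): A_n = (7.25 − 2×0.75)×0.3125 = 1.7969 in² (U = 1.0, A_e = A_n). φR_n = 0.75 × 58 × 1.7969 = 78.2 kips.
Governing: min(116.0, 119.3, 78.2) = 78.2 kips → net-section rupture.

78.2 kips (net-section rupture governs)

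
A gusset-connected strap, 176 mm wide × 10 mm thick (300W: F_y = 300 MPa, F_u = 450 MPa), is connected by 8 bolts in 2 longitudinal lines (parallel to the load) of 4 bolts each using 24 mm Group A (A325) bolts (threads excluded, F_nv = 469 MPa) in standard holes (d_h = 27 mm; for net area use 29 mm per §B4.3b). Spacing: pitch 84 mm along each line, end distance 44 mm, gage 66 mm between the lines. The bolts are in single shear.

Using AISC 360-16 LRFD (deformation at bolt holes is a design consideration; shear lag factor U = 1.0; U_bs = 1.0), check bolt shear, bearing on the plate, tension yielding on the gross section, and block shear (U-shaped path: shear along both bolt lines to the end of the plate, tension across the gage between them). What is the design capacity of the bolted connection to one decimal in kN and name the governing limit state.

475.2 kN (gross-section yield governs)

Bolt shear: A_b = π(24)²/4 = 452.39 mm². φR_n = 0.75 × 469 × 452.39 × 8 × 1 = 1273.0 kN.
Bearing (10 mm plate, F_u = 450 MPa): end bolts L_c = 44 − 27/2 = 30.5, R_n = min(1.2×30.5×10×450, 2.4×24×10×450) = 164.7 kN/bolt; interior L_c = 84 − 27 = 57, R_n = 259.2 kN/bolt. φR_n = 0.75 × (2×164.7 + 6×259.2) = 1413.5 kN.
Tension yield (gross): A_g = 176×10 = 1760 mm². φR_n = 0.90 × 300 × 1760 = 475.2 kN.
Block shear: shear path 2×[44+3×84] = 2×296 mm, A_gv = 5920, A_nv = 2×(296 − 3.5×29)×10 = 3890 mm²; tension across gage: (66 − 1×29)×10 = 370 mm². R_n = min(0.6×450×3890, 0.6×300×5920) + 1.0×450×370 = min(1050.3, 1065.6) + 166.5 = 1216.8 kN. φR_n = 0.75 × 1216.8 = 912.6 kN.
Governing: min(1273.0, 1413.5, 475.2, 912.6) = 475.2 kN → gross-section yield.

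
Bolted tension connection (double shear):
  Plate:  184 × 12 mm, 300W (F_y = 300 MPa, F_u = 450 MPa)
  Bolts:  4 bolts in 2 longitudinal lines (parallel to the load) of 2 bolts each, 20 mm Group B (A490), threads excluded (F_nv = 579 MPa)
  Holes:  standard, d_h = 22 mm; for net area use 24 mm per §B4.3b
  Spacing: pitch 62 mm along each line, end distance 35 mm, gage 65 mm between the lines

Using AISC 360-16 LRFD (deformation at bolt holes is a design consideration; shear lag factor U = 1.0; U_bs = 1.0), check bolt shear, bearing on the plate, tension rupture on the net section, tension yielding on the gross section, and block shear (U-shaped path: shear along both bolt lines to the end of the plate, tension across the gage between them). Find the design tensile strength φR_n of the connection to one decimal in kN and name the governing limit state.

Bolt shear: A_b = π(20)²/4 = 314.16 mm². φR_n = 0.75 × 579 × 314.16 × 4 × 2 = 1091.4 kN.
Bearing (12 mm plate, F_u = 450 MPa): end bolts L_c = 35 − 22/2 = 24, R_n = min(1.2×24×12×450, 2.4×20×12×450) = 155.52 kN/bolt; interior L_c = 62 − 22 = 40, R_n = 259.2 kN/bolt. φR_n = 0.75 × (2×155.52 + 2×259.2) = 622.1 kN.
Tension rupture (net): A_n = (184 − 2×24)×12 = 1632 mm² (U = 1.0, A_e = A_n). φR_n = 0.75 × 450 × 1632 = 550.8 kN.
Tension yield (gross): A_g = 184×12 = 2208 mm². φR_n = 0.90 × 300 × 2208 = 596.2 kN.
Block shear: shear path 2×[35+1×62] = 2×97 mm, A_gv = 2328, A_nv = 2×(97 − 1.5×24)×12 = 1464 mm²; tension across gage: (65 − 1×24)×12 = 492 mm². R_n = min(0.6×450×1464, 0.6×300×2328) + 1.0×450×492 = min(395.28, 419.04) + 221.4 = 616.68 kN. φR_n = 0.75 × 616.68 = 462.5 kN.
Governing: min(1091.4, 622.1, 550.8, 596.2, 462.5) = 462.5 kN → block shear.

462.5 kN (block shear governs)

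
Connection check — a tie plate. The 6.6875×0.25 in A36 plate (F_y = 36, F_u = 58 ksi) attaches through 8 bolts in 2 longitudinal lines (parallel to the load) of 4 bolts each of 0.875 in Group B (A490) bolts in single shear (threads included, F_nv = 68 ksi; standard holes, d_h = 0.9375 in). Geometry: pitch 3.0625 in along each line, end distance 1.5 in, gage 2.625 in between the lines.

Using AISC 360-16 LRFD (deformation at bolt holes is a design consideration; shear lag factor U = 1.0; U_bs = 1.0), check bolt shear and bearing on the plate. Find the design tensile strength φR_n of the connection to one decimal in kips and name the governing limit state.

163.9 kips (bearing governs)

Bolt shear: A_b = π(0.875)²/4 = 0.60132 in². φR_n = 0.75 × 68 × 0.60132 × 8 × 1 = 245.3 kips.
Bearing (0.25 in plate, F_u = 58 ksi): end bolts L_c = 1.5 − 0.9375/2 = 1.03125, R_n = min(1.2×1.03125×0.25×58, 2.4×0.875×0.25×58) = 17.944 kips/bolt; interior L_c = 3.0625 − 0.9375 = 2.125, R_n = 30.45 kips/bolt. φR_n = 0.75 × (2×17.944 + 6×30.45) = 163.9 kips.
Governing: min(245.3, 163.9) = 163.9 kips → bearing.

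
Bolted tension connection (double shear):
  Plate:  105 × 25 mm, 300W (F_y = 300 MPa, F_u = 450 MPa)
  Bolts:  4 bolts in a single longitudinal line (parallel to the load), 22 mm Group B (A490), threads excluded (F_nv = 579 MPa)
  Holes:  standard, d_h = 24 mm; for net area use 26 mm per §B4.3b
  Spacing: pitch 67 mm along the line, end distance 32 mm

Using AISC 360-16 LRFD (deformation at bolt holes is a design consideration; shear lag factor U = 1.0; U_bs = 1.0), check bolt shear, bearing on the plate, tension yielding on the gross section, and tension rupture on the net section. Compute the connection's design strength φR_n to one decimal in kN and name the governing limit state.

666.6 kN (net-section rupture governs)

Bolt shear: A_b = π(22)²/4 = 380.13 mm². φR_n = 0.75 × 579 × 380.13 × 4 × 2 = 1320.6 kN.
Bearing (25 mm plate, F_u = 450 MPa): end bolts L_c = 32 − 24/2 = 20, R_n = min(1.2×20×25×450, 2.4×22×25×450) = 270 kN/bolt; interior L_c = 67 − 24 = 43, R_n = 580.5 kN/bolt. φR_n = 0.75 × (1×270 + 3×580.5) = 1508.6 kN.
Tension yield (gross): A_g = 105×25 = 2625 mm². φR_n = 0.90 × 300 × 2625 = 708.8 kN.
Tension rupture (net): A_n = (105 − 1×26)×25 = 1975 mm² (U = 1.0, A_e = A_n). φR_n = 0.75 × 450 × 1975 = 666.6 kN.
Governing: min(1320.6, 1508.6, 708.8, 666.6) = 666.6 kN → net-section rupture.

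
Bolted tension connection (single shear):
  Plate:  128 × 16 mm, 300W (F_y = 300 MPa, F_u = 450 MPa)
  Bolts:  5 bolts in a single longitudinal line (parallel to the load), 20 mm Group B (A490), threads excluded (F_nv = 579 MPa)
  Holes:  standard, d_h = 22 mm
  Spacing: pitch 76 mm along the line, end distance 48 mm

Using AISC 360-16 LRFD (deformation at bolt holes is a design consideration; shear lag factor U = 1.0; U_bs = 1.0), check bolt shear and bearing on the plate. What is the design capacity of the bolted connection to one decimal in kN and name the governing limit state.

682.1 kN (bolt shear governs)

Bolt shear: A_b = π(20)²/4 = 314.16 mm². φR_n = 0.75 × 579 × 314.16 × 5 × 1 = 682.1 kN.
Bearing (16 mm plate, F_u = 450 MPa): end bolts L_c = 48 − 22/2 = 37, R_n = min(1.2×37×16×450, 2.4×20×16×450) = 319.68 kN/bolt; interior L_c = 76 − 22 = 54, R_n = 345.6 kN/bolt. φR_n = 0.75 × (1×319.68 + 4×345.6) = 1276.6 kN.
Governing: min(682.1, 1276.6) = 682.1 kN → bolt shear.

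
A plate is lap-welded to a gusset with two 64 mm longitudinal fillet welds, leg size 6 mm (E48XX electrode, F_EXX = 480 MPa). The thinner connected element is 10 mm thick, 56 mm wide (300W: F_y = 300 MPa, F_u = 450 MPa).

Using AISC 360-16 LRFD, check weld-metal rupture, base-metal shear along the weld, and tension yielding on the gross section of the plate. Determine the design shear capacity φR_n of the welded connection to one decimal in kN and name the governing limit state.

Weld metal: throat = 0.707×6 = 4.242 mm, L = 2×64 = 128 mm. φR_n = 0.75 × 0.6 × 480 × 4.242 × 128 = 117.3 kN.
Base metal shear (10 mm plate): yield φR_n = 1.0×0.6×300×10×128 = 230.4 kN; rupture φR_n = 0.75×0.6×450×10×128 = 259.2 kN; take 230.4 kN (yield).
Tension yield (gross): A_g = 56×10 = 560 mm². φR_n = 0.90 × 300 × 560 = 151.2 kN.
Governing: min(117.3, 230.4, 151.2) = 117.3 kN → weld metal.

117.3 kN (weld metal governs)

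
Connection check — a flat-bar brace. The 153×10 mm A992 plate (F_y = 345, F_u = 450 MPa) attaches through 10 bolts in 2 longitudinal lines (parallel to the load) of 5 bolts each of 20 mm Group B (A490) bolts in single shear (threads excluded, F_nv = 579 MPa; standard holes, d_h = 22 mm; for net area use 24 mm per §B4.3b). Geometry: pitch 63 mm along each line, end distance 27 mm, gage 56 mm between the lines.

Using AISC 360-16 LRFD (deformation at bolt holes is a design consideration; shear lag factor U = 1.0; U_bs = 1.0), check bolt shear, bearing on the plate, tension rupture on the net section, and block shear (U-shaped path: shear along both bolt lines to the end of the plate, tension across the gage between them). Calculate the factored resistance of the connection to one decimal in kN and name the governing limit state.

354.4 kN (net-section rupture governs)

Bolt shear: A_b = π(20)²/4 = 314.16 mm². φR_n = 0.75 × 579 × 314.16 × 10 × 1 = 1364.2 kN.
Bearing (10 mm plate, F_u = 450 MPa): end bolts L_c = 27 − 22/2 = 16, R_n = min(1.2×16×10×450, 2.4×20×10×450) = 86.4 kN/bolt; interior L_c = 63 − 22 = 41, R_n = 216 kN/bolt. φR_n = 0.75 × (2×86.4 + 8×216) = 1425.6 kN.
Tension rupture (net): A_n = (153 − 2×24)×10 = 1050 mm² (U = 1.0, A_e = A_n). φR_n = 0.75 × 450 × 1050 = 354.4 kN.
Block shear: shear path 2×[27+4×63] = 2×279 mm, A_gv = 5580, A_nv = 2×(279 − 4.5×24)×10 = 3420 mm²; tension across gage: (56 − 1×24)×10 = 320 mm². R_n = min(0.6×450×3420, 0.6×345×5580) + 1.0×450×320 = min(923.4, 1155.1) + 144 = 1067.4 kN. φR_n = 0.75 × 1067.4 = 800.6 kN.
Governing: min(1364.2, 1425.6, 354.4, 800.6) = 354.4 kN → net-section rupture.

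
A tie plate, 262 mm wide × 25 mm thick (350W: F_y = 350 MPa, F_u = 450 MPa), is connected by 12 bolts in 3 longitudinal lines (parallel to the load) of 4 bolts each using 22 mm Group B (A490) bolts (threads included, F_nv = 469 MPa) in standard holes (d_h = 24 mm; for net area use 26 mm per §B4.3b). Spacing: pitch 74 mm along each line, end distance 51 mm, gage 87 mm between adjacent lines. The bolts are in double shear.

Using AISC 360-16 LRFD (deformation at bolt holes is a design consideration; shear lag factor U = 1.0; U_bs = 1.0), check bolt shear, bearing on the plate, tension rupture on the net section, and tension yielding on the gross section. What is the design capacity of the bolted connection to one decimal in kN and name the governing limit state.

1552.5 kN (net-section rupture governs)

Bolt shear: A_b = π(22)²/4 = 380.13 mm². φR_n = 0.75 × 469 × 380.13 × 12 × 2 = 3209.1 kN.
Bearing (25 mm plate, F_u = 450 MPa): end bolts L_c = 51 − 24/2 = 39, R_n = min(1.2×39×25×450, 2.4×22×25×450) = 526.5 kN/bolt; interior L_c = 74 − 24 = 50, R_n = 594 kN/bolt. φR_n = 0.75 × (3×526.5 + 9×594) = 5194.1 kN.
Tension rupture (net): A_n = (262 − 3×26)×25 = 4600 mm² (U = 1.0, A_e = A_n). φR_n = 0.75 × 450 × 4600 = 1552.5 kN.
Tension yield (gross): A_g = 262×25 = 6550 mm². φR_n = 0.90 × 350 × 6550 = 2063.3 kN.
Governing: min(3209.1, 5194.1, 1552.5, 2063.3) = 1552.5 kN → net-section rupture.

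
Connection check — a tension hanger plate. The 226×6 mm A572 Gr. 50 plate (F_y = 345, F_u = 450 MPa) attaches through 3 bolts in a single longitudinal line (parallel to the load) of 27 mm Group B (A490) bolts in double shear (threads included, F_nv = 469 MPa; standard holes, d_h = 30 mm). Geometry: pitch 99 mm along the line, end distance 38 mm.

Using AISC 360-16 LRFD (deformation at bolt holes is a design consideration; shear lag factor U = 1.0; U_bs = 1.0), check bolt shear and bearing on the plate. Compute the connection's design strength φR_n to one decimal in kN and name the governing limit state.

Bolt shear: A_b = π(27)²/4 = 572.56 mm². φR_n = 0.75 × 469 × 572.56 × 3 × 2 = 1208.4 kN.
Bearing (6 mm plate, F_u = 450 MPa): end bolts L_c = 38 − 30/2 = 23, R_n = min(1.2×23×6×450, 2.4×27×6×450) = 74.52 kN/bolt; interior L_c = 99 − 30 = 69, R_n = 174.96 kN/bolt. φR_n = 0.75 × (1×74.52 + 2×174.96) = 318.3 kN.
Governing: min(1208.4, 318.3) = 318.3 kN → bearing.

318.3 kN (bearing governs)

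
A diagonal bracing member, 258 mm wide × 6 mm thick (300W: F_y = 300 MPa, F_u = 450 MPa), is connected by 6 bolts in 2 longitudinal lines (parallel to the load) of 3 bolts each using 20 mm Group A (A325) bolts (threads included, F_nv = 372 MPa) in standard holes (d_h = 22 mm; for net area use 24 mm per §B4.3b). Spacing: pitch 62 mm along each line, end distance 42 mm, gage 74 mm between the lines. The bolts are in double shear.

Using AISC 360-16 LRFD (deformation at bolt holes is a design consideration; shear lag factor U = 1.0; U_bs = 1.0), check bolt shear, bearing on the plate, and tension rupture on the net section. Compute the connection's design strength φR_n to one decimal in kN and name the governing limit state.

425.3 kN (net-section rupture governs)

Bolt shear: A_b = π(20)²/4 = 314.16 mm². φR_n = 0.75 × 372 × 314.16 × 6 × 2 = 1051.8 kN.
Bearing (6 mm plate, F_u = 450 MPa): end bolts L_c = 42 − 22/2 = 31, R_n = min(1.2×31×6×450, 2.4×20×6×450) = 100.44 kN/bolt; interior L_c = 62 − 22 = 40, R_n = 129.6 kN/bolt. φR_n = 0.75 × (2×100.44 + 4×129.6) = 539.5 kN.
Tension rupture (net): A_n = (258 − 2×24)×6 = 1260 mm² (U = 1.0, A_e = A_n). φR_n = 0.75 × 450 × 1260 = 425.3 kN.
Governing: min(1051.8, 539.5, 425.3) = 425.3 kN → net-section rupture.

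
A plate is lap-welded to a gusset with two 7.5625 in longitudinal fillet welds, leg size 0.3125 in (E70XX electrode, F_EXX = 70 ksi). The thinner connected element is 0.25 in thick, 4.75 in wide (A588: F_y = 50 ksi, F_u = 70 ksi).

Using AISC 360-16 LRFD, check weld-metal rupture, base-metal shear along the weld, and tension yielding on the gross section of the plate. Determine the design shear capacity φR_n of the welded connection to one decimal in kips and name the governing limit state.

53.4 kips (gross-section yield governs)

Weld metal: throat = 0.707×0.3125 = 0.22094 in, L = 2×7.5625 = 15.125 in. φR_n = 0.75 × 0.6 × 70 × 0.22094 × 15.125 = 105.3 kips.
Base metal shear (0.25 in plate): yield φR_n = 1.0×0.6×50×0.25×15.125 = 113.4 kips; rupture φR_n = 0.75×0.6×70×0.25×15.125 = 119.1 kips; take 113.4 kips (yield).
Tension yield (gross): A_g = 4.75×0.25 = 1.1875 in². φR_n = 0.90 × 50 × 1.1875 = 53.4 kips.
Governing: min(105.3, 113.4, 53.4) = 53.4 kips → gross-section yield.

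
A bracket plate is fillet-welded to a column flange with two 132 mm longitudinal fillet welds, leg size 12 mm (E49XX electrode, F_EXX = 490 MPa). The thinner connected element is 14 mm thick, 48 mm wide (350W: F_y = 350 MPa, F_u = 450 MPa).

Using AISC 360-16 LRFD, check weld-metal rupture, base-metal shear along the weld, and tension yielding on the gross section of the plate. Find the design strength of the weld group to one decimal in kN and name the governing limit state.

211.7 kN (gross-section yield governs)

Weld metal: throat = 0.707×12 = 8.484 mm, L = 2×132 = 264 mm. φR_n = 0.75 × 0.6 × 490 × 8.484 × 264 = 493.9 kN.
Base metal shear (14 mm plate): yield φR_n = 1.0×0.6×350×14×264 = 776.2 kN; rupture φR_n = 0.75×0.6×450×14×264 = 748.4 kN; take 748.4 kN (rupture).
Tension yield (gross): A_g = 48×14 = 672 mm². φR_n = 0.90 × 350 × 672 = 211.7 kN.
Governing: min(493.9, 748.4, 211.7) = 211.7 kN → gross-section yield.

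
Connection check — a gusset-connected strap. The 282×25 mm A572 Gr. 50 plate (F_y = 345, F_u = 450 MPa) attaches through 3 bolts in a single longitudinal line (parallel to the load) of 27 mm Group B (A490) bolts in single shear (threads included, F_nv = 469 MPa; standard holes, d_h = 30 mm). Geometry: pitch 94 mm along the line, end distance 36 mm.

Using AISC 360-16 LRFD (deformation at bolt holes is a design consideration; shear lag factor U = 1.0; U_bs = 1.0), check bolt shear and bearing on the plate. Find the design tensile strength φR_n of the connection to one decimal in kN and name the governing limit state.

Bolt shear: A_b = π(27)²/4 = 572.56 mm². φR_n = 0.75 × 469 × 572.56 × 3 × 1 = 604.2 kN.
Bearing (25 mm plate, F_u = 450 MPa): end bolts L_c = 36 − 30/2 = 21, R_n = min(1.2×21×25×450, 2.4×27×25×450) = 283.5 kN/bolt; interior L_c = 94 − 30 = 64, R_n = 729 kN/bolt. φR_n = 0.75 × (1×283.5 + 2×729) = 1306.1 kN.
Governing: min(604.2, 1306.1) = 604.2 kN → bolt shear.

604.2 kN (bolt shear governs)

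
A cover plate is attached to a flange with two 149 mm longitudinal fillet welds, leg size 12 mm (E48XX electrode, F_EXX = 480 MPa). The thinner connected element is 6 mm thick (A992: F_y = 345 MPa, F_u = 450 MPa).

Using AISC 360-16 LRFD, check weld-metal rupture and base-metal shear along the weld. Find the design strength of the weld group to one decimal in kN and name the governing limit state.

362.1 kN (base-metal shear governs)

Weld metal: throat = 0.707×12 = 8.484 mm, L = 2×149 = 298 mm. φR_n = 0.75 × 0.6 × 480 × 8.484 × 298 = 546.1 kN.
Base metal shear (6 mm plate): yield φR_n = 1.0×0.6×345×6×298 = 370.1 kN; rupture φR_n = 0.75×0.6×450×6×298 = 362.1 kN; take 362.1 kN (rupture).
Governing: min(546.1, 362.1) = 362.1 kN → base-metal shear.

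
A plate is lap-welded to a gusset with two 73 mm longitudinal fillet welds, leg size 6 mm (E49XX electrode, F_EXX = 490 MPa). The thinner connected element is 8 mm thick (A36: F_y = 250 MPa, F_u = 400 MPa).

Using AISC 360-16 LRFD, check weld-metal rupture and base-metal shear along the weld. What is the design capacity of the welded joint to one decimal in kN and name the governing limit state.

Weld metal: throat = 0.707×6 = 4.242 mm, L = 2×73 = 146 mm. φR_n = 0.75 × 0.6 × 490 × 4.242 × 146 = 136.6 kN.
Base metal shear (8 mm plate): yield φR_n = 1.0×0.6×250×8×146 = 175.2 kN; rupture φR_n = 0.75×0.6×400×8×146 = 210.2 kN; take 175.2 kN (yield).
Governing: min(136.6, 175.2) = 136.6 kN → weld metal.

136.6 kN (weld metal governs)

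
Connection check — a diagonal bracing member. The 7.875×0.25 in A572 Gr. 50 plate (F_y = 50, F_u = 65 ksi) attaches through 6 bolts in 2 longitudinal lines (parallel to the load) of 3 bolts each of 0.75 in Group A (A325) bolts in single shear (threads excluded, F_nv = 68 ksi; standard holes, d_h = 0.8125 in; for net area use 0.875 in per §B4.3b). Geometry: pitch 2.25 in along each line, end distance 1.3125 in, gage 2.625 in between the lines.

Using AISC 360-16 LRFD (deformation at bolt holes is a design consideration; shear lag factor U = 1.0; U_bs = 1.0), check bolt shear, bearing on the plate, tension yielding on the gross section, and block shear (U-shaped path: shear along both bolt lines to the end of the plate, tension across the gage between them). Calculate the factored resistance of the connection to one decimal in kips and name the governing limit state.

Bolt shear: A_b = π(0.75)²/4 = 0.44179 in². φR_n = 0.75 × 68 × 0.44179 × 6 × 1 = 135.2 kips.
Bearing (0.25 in plate, F_u = 65 ksi): end bolts L_c = 1.3125 − 0.8125/2 = 0.90625, R_n = min(1.2×0.90625×0.25×65, 2.4×0.75×0.25×65) = 17.672 kips/bolt; interior L_c = 2.25 − 0.8125 = 1.4375, R_n = 28.031 kips/bolt. φR_n = 0.75 × (2×17.672 + 4×28.031) = 110.6 kips.
Tension yield (gross): A_g = 7.875×0.25 = 1.9688 in². φR_n = 0.90 × 50 × 1.9688 = 88.6 kips.
Block shear: shear path 2×[1.3125+2×2.25] = 2×5.8125 in, A_gv = 2.9063, A_nv = 2×(5.8125 − 2.5×0.875)×0.25 = 1.8125 in²; tension across gage: (2.625 − 1×0.875)×0.25 = 0.4375 in². R_n = min(0.6×65×1.8125, 0.6×50×2.9063) + 1.0×65×0.4375 = min(70.688, 87.189) + 28.438 = 99.126 kips. φR_n = 0.75 × 99.126 = 74.3 kips.
Governing: min(135.2, 110.6, 88.6, 74.3) = 74.3 kips → block shear.

74.3 kips (block shear governs)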